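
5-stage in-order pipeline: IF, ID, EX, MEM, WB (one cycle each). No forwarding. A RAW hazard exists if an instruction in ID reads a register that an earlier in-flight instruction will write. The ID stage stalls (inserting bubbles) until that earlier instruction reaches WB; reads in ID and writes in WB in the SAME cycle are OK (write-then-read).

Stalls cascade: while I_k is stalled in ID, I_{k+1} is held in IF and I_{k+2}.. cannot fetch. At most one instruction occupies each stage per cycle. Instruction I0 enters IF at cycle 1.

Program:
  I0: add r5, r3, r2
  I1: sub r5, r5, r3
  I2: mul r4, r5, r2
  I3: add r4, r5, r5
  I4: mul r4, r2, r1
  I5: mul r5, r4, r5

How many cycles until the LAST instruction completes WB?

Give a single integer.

Answer: 16

Derivation:
I0 add r5 <- r3,r2: IF@1 ID@2 stall=0 (-) EX@3 MEM@4 WB@5
I1 sub r5 <- r5,r3: IF@2 ID@3 stall=2 (RAW on I0.r5 (WB@5)) EX@6 MEM@7 WB@8
I2 mul r4 <- r5,r2: IF@3 ID@6 stall=2 (RAW on I1.r5 (WB@8)) EX@9 MEM@10 WB@11
I3 add r4 <- r5,r5: IF@6 ID@9 stall=0 (-) EX@10 MEM@11 WB@12
I4 mul r4 <- r2,r1: IF@9 ID@10 stall=0 (-) EX@11 MEM@12 WB@13
I5 mul r5 <- r4,r5: IF@10 ID@11 stall=2 (RAW on I4.r4 (WB@13)) EX@14 MEM@15 WB@16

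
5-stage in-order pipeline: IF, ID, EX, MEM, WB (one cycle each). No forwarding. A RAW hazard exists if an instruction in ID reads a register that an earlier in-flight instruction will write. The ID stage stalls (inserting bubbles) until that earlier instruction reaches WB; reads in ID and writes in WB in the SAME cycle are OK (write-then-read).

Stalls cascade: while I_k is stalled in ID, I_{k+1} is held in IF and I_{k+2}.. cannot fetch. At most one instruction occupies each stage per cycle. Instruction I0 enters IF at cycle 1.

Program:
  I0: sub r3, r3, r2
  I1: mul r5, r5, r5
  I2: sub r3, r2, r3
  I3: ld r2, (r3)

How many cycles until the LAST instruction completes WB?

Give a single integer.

Answer: 11

Derivation:
I0 sub r3 <- r3,r2: IF@1 ID@2 stall=0 (-) EX@3 MEM@4 WB@5
I1 mul r5 <- r5,r5: IF@2 ID@3 stall=0 (-) EX@4 MEM@5 WB@6
I2 sub r3 <- r2,r3: IF@3 ID@4 stall=1 (RAW on I0.r3 (WB@5)) EX@6 MEM@7 WB@8
I3 ld r2 <- r3: IF@4 ID@6 stall=2 (RAW on I2.r3 (WB@8)) EX@9 MEM@10 WB@11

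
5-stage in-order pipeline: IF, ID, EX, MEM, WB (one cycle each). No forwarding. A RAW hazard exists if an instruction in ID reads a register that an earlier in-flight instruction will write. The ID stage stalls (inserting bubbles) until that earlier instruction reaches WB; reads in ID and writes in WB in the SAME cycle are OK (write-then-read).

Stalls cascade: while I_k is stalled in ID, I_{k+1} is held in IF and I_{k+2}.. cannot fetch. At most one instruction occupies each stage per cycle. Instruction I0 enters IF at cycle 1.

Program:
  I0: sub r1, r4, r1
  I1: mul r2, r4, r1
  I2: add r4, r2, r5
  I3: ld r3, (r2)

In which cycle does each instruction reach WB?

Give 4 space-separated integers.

I0 sub r1 <- r4,r1: IF@1 ID@2 stall=0 (-) EX@3 MEM@4 WB@5
I1 mul r2 <- r4,r1: IF@2 ID@3 stall=2 (RAW on I0.r1 (WB@5)) EX@6 MEM@7 WB@8
I2 add r4 <- r2,r5: IF@3 ID@6 stall=2 (RAW on I1.r2 (WB@8)) EX@9 MEM@10 WB@11
I3 ld r3 <- r2: IF@6 ID@9 stall=0 (-) EX@10 MEM@11 WB@12

Answer: 5 8 11 12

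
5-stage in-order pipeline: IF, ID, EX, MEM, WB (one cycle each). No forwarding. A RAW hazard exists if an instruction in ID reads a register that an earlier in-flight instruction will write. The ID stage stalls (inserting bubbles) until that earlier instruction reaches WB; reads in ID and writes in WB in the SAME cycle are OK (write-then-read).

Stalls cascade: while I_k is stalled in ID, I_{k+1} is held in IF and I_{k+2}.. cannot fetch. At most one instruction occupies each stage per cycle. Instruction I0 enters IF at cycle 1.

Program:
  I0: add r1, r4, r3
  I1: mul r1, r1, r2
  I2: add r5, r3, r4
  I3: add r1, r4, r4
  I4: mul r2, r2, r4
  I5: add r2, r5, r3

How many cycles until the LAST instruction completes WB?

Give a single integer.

I0 add r1 <- r4,r3: IF@1 ID@2 stall=0 (-) EX@3 MEM@4 WB@5
I1 mul r1 <- r1,r2: IF@2 ID@3 stall=2 (RAW on I0.r1 (WB@5)) EX@6 MEM@7 WB@8
I2 add r5 <- r3,r4: IF@3 ID@6 stall=0 (-) EX@7 MEM@8 WB@9
I3 add r1 <- r4,r4: IF@6 ID@7 stall=0 (-) EX@8 MEM@9 WB@10
I4 mul r2 <- r2,r4: IF@7 ID@8 stall=0 (-) EX@9 MEM@10 WB@11
I5 add r2 <- r5,r3: IF@8 ID@9 stall=0 (-) EX@10 MEM@11 WB@12

Answer: 12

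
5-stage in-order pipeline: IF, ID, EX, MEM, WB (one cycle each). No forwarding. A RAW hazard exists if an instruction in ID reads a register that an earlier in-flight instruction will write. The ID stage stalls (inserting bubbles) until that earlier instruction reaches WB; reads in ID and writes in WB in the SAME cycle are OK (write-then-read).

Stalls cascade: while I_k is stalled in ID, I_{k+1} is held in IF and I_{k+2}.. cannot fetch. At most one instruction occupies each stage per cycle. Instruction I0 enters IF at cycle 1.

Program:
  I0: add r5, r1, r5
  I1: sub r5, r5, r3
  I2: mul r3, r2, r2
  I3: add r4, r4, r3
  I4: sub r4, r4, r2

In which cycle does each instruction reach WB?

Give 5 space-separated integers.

I0 add r5 <- r1,r5: IF@1 ID@2 stall=0 (-) EX@3 MEM@4 WB@5
I1 sub r5 <- r5,r3: IF@2 ID@3 stall=2 (RAW on I0.r5 (WB@5)) EX@6 MEM@7 WB@8
I2 mul r3 <- r2,r2: IF@3 ID@6 stall=0 (-) EX@7 MEM@8 WB@9
I3 add r4 <- r4,r3: IF@6 ID@7 stall=2 (RAW on I2.r3 (WB@9)) EX@10 MEM@11 WB@12
I4 sub r4 <- r4,r2: IF@7 ID@10 stall=2 (RAW on I3.r4 (WB@12)) EX@13 MEM@14 WB@15

Answer: 5 8 9 12 15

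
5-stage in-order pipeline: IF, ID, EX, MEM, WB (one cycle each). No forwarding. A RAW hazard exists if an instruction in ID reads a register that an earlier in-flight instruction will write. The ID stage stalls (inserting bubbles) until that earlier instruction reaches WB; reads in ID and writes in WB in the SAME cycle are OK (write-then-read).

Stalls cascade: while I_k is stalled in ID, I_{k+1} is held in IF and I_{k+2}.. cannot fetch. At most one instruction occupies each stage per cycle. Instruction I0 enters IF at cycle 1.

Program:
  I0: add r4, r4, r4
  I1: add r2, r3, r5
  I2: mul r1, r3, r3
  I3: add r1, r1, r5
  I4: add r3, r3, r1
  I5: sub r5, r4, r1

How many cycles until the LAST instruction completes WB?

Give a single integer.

Answer: 14

Derivation:
I0 add r4 <- r4,r4: IF@1 ID@2 stall=0 (-) EX@3 MEM@4 WB@5
I1 add r2 <- r3,r5: IF@2 ID@3 stall=0 (-) EX@4 MEM@5 WB@6
I2 mul r1 <- r3,r3: IF@3 ID@4 stall=0 (-) EX@5 MEM@6 WB@7
I3 add r1 <- r1,r5: IF@4 ID@5 stall=2 (RAW on I2.r1 (WB@7)) EX@8 MEM@9 WB@10
I4 add r3 <- r3,r1: IF@5 ID@8 stall=2 (RAW on I3.r1 (WB@10)) EX@11 MEM@12 WB@13
I5 sub r5 <- r4,r1: IF@8 ID@11 stall=0 (-) EX@12 MEM@13 WB@14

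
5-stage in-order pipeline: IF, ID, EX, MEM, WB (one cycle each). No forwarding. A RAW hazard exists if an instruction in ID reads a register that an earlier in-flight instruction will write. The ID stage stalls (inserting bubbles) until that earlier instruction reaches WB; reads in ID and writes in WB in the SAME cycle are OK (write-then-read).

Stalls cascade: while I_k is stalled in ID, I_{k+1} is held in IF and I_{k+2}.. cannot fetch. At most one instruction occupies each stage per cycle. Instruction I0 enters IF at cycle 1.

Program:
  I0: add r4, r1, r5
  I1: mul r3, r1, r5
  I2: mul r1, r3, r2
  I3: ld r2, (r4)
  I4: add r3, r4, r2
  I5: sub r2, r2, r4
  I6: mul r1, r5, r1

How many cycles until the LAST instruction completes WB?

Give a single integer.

Answer: 15

Derivation:
I0 add r4 <- r1,r5: IF@1 ID@2 stall=0 (-) EX@3 MEM@4 WB@5
I1 mul r3 <- r1,r5: IF@2 ID@3 stall=0 (-) EX@4 MEM@5 WB@6
I2 mul r1 <- r3,r2: IF@3 ID@4 stall=2 (RAW on I1.r3 (WB@6)) EX@7 MEM@8 WB@9
I3 ld r2 <- r4: IF@4 ID@7 stall=0 (-) EX@8 MEM@9 WB@10
I4 add r3 <- r4,r2: IF@7 ID@8 stall=2 (RAW on I3.r2 (WB@10)) EX@11 MEM@12 WB@13
I5 sub r2 <- r2,r4: IF@8 ID@11 stall=0 (-) EX@12 MEM@13 WB@14
I6 mul r1 <- r5,r1: IF@11 ID@12 stall=0 (-) EX@13 MEM@14 WB@15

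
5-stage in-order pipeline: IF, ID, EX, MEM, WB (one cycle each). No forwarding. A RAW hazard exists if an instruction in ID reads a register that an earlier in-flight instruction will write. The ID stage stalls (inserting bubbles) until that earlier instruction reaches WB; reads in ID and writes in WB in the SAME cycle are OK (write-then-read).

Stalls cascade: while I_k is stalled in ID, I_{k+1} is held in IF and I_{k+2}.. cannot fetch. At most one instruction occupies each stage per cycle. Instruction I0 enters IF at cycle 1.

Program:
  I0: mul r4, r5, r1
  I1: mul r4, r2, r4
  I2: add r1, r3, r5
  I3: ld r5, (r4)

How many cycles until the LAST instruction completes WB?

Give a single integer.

I0 mul r4 <- r5,r1: IF@1 ID@2 stall=0 (-) EX@3 MEM@4 WB@5
I1 mul r4 <- r2,r4: IF@2 ID@3 stall=2 (RAW on I0.r4 (WB@5)) EX@6 MEM@7 WB@8
I2 add r1 <- r3,r5: IF@3 ID@6 stall=0 (-) EX@7 MEM@8 WB@9
I3 ld r5 <- r4: IF@6 ID@7 stall=1 (RAW on I1.r4 (WB@8)) EX@9 MEM@10 WB@11

Answer: 11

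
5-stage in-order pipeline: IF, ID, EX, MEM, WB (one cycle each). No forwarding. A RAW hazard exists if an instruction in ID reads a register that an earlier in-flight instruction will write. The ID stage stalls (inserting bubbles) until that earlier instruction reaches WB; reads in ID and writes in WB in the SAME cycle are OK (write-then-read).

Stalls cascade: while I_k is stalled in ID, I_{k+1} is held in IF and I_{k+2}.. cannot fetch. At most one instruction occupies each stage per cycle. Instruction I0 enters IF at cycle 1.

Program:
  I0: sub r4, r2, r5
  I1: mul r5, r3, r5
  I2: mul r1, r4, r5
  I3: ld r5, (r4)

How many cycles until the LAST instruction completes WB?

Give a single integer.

I0 sub r4 <- r2,r5: IF@1 ID@2 stall=0 (-) EX@3 MEM@4 WB@5
I1 mul r5 <- r3,r5: IF@2 ID@3 stall=0 (-) EX@4 MEM@5 WB@6
I2 mul r1 <- r4,r5: IF@3 ID@4 stall=2 (RAW on I1.r5 (WB@6)) EX@7 MEM@8 WB@9
I3 ld r5 <- r4: IF@4 ID@7 stall=0 (-) EX@8 MEM@9 WB@10

Answer: 10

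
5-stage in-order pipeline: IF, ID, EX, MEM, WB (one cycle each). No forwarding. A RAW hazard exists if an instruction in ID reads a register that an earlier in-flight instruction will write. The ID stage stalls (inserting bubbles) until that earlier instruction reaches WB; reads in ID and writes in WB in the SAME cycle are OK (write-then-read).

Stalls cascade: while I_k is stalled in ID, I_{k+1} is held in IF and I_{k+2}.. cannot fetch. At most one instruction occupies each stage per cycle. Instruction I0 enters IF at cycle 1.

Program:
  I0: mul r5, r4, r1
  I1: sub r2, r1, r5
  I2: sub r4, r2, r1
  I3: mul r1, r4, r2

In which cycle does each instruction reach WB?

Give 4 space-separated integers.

I0 mul r5 <- r4,r1: IF@1 ID@2 stall=0 (-) EX@3 MEM@4 WB@5
I1 sub r2 <- r1,r5: IF@2 ID@3 stall=2 (RAW on I0.r5 (WB@5)) EX@6 MEM@7 WB@8
I2 sub r4 <- r2,r1: IF@3 ID@6 stall=2 (RAW on I1.r2 (WB@8)) EX@9 MEM@10 WB@11
I3 mul r1 <- r4,r2: IF@6 ID@9 stall=2 (RAW on I2.r4 (WB@11)) EX@12 MEM@13 WB@14

Answer: 5 8 11 14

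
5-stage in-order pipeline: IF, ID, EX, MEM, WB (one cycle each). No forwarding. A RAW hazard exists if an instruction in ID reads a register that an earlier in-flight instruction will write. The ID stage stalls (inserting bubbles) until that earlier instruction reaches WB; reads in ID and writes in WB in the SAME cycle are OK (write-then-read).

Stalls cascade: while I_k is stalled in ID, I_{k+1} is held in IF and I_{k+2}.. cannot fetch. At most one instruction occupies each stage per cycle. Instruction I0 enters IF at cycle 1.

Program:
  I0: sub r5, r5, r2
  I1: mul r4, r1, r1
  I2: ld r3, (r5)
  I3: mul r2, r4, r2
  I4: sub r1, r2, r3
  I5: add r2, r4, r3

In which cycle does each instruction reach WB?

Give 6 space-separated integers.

I0 sub r5 <- r5,r2: IF@1 ID@2 stall=0 (-) EX@3 MEM@4 WB@5
I1 mul r4 <- r1,r1: IF@2 ID@3 stall=0 (-) EX@4 MEM@5 WB@6
I2 ld r3 <- r5: IF@3 ID@4 stall=1 (RAW on I0.r5 (WB@5)) EX@6 MEM@7 WB@8
I3 mul r2 <- r4,r2: IF@4 ID@6 stall=0 (-) EX@7 MEM@8 WB@9
I4 sub r1 <- r2,r3: IF@6 ID@7 stall=2 (RAW on I3.r2 (WB@9)) EX@10 MEM@11 WB@12
I5 add r2 <- r4,r3: IF@7 ID@10 stall=0 (-) EX@11 MEM@12 WB@13

Answer: 5 6 8 9 12 13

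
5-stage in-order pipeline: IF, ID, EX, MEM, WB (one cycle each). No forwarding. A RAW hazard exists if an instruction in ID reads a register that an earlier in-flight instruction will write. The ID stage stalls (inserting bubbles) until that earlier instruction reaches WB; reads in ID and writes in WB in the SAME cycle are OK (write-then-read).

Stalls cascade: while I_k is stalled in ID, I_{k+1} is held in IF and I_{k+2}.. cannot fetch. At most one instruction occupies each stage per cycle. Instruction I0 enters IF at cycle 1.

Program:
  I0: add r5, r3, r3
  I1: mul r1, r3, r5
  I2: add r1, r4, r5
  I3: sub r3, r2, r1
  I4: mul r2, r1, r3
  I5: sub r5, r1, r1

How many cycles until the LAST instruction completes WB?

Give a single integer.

Answer: 16

Derivation:
I0 add r5 <- r3,r3: IF@1 ID@2 stall=0 (-) EX@3 MEM@4 WB@5
I1 mul r1 <- r3,r5: IF@2 ID@3 stall=2 (RAW on I0.r5 (WB@5)) EX@6 MEM@7 WB@8
I2 add r1 <- r4,r5: IF@3 ID@6 stall=0 (-) EX@7 MEM@8 WB@9
I3 sub r3 <- r2,r1: IF@6 ID@7 stall=2 (RAW on I2.r1 (WB@9)) EX@10 MEM@11 WB@12
I4 mul r2 <- r1,r3: IF@7 ID@10 stall=2 (RAW on I3.r3 (WB@12)) EX@13 MEM@14 WB@15
I5 sub r5 <- r1,r1: IF@10 ID@13 stall=0 (-) EX@14 MEM@15 WB@16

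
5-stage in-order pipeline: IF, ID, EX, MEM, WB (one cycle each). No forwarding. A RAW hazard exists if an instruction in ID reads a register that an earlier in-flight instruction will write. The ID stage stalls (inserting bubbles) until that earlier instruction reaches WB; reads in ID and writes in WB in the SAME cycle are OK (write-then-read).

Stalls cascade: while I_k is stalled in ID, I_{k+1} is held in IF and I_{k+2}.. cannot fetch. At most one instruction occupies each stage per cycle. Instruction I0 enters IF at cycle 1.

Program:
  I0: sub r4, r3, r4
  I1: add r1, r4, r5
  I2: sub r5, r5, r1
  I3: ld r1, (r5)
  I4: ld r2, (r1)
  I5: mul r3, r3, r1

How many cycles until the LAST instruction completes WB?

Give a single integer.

Answer: 18

Derivation:
I0 sub r4 <- r3,r4: IF@1 ID@2 stall=0 (-) EX@3 MEM@4 WB@5
I1 add r1 <- r4,r5: IF@2 ID@3 stall=2 (RAW on I0.r4 (WB@5)) EX@6 MEM@7 WB@8
I2 sub r5 <- r5,r1: IF@3 ID@6 stall=2 (RAW on I1.r1 (WB@8)) EX@9 MEM@10 WB@11
I3 ld r1 <- r5: IF@6 ID@9 stall=2 (RAW on I2.r5 (WB@11)) EX@12 MEM@13 WB@14
I4 ld r2 <- r1: IF@9 ID@12 stall=2 (RAW on I3.r1 (WB@14)) EX@15 MEM@16 WB@17
I5 mul r3 <- r3,r1: IF@12 ID@15 stall=0 (-) EX@16 MEM@17 WB@18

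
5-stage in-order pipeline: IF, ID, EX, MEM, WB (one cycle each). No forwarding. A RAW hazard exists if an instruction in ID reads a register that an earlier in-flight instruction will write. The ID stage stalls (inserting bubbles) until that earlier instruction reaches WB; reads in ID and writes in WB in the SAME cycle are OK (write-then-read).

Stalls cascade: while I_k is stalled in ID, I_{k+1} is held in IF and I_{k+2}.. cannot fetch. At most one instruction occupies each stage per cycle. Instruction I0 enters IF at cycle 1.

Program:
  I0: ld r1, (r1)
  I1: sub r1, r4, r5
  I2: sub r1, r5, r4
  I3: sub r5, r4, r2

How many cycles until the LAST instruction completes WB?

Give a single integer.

Answer: 8

Derivation:
I0 ld r1 <- r1: IF@1 ID@2 stall=0 (-) EX@3 MEM@4 WB@5
I1 sub r1 <- r4,r5: IF@2 ID@3 stall=0 (-) EX@4 MEM@5 WB@6
I2 sub r1 <- r5,r4: IF@3 ID@4 stall=0 (-) EX@5 MEM@6 WB@7
I3 sub r5 <- r4,r2: IF@4 ID@5 stall=0 (-) EX@6 MEM@7 WB@8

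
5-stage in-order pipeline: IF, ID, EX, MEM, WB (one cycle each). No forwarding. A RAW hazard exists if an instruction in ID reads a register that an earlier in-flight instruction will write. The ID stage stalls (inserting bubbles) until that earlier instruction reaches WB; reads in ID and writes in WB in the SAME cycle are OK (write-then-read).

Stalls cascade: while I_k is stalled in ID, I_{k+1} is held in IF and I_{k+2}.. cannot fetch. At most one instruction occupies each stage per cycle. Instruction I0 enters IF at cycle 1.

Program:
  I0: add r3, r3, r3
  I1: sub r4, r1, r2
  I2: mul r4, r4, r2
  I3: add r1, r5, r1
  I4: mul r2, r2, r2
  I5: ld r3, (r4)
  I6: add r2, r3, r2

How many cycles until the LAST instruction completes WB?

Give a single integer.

I0 add r3 <- r3,r3: IF@1 ID@2 stall=0 (-) EX@3 MEM@4 WB@5
I1 sub r4 <- r1,r2: IF@2 ID@3 stall=0 (-) EX@4 MEM@5 WB@6
I2 mul r4 <- r4,r2: IF@3 ID@4 stall=2 (RAW on I1.r4 (WB@6)) EX@7 MEM@8 WB@9
I3 add r1 <- r5,r1: IF@4 ID@7 stall=0 (-) EX@8 MEM@9 WB@10
I4 mul r2 <- r2,r2: IF@7 ID@8 stall=0 (-) EX@9 MEM@10 WB@11
I5 ld r3 <- r4: IF@8 ID@9 stall=0 (-) EX@10 MEM@11 WB@12
I6 add r2 <- r3,r2: IF@9 ID@10 stall=2 (RAW on I5.r3 (WB@12)) EX@13 MEM@14 WB@15

Answer: 15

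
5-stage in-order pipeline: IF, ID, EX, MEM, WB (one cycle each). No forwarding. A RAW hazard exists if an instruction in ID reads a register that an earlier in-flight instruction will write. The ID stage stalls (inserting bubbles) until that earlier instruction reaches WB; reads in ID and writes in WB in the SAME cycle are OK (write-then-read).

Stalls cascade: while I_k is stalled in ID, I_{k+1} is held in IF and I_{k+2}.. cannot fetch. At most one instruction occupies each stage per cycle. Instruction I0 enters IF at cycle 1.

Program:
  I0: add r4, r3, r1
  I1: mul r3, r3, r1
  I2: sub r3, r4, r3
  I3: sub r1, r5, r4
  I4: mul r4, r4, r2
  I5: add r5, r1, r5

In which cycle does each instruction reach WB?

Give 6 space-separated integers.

I0 add r4 <- r3,r1: IF@1 ID@2 stall=0 (-) EX@3 MEM@4 WB@5
I1 mul r3 <- r3,r1: IF@2 ID@3 stall=0 (-) EX@4 MEM@5 WB@6
I2 sub r3 <- r4,r3: IF@3 ID@4 stall=2 (RAW on I1.r3 (WB@6)) EX@7 MEM@8 WB@9
I3 sub r1 <- r5,r4: IF@4 ID@7 stall=0 (-) EX@8 MEM@9 WB@10
I4 mul r4 <- r4,r2: IF@7 ID@8 stall=0 (-) EX@9 MEM@10 WB@11
I5 add r5 <- r1,r5: IF@8 ID@9 stall=1 (RAW on I3.r1 (WB@10)) EX@11 MEM@12 WB@13

Answer: 5 6 9 10 11 13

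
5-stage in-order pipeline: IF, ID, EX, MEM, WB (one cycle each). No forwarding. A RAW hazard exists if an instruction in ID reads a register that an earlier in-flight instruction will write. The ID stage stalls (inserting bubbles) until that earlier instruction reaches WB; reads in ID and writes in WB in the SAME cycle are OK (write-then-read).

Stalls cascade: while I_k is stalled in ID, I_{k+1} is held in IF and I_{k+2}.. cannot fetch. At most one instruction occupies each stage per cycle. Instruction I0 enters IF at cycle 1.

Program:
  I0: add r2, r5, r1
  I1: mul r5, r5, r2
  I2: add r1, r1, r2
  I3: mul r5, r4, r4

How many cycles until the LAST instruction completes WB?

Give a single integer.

I0 add r2 <- r5,r1: IF@1 ID@2 stall=0 (-) EX@3 MEM@4 WB@5
I1 mul r5 <- r5,r2: IF@2 ID@3 stall=2 (RAW on I0.r2 (WB@5)) EX@6 MEM@7 WB@8
I2 add r1 <- r1,r2: IF@3 ID@6 stall=0 (-) EX@7 MEM@8 WB@9
I3 mul r5 <- r4,r4: IF@6 ID@7 stall=0 (-) EX@8 MEM@9 WB@10

Answer: 10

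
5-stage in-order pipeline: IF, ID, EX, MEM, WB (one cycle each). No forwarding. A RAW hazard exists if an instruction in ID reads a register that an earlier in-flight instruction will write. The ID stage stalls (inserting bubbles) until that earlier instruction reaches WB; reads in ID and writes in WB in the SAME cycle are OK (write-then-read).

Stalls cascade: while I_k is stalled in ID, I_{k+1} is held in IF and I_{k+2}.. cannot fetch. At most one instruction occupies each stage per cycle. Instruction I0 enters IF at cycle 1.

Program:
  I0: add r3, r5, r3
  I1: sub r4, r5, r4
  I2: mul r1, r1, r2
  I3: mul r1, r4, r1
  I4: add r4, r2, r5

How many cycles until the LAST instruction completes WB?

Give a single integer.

I0 add r3 <- r5,r3: IF@1 ID@2 stall=0 (-) EX@3 MEM@4 WB@5
I1 sub r4 <- r5,r4: IF@2 ID@3 stall=0 (-) EX@4 MEM@5 WB@6
I2 mul r1 <- r1,r2: IF@3 ID@4 stall=0 (-) EX@5 MEM@6 WB@7
I3 mul r1 <- r4,r1: IF@4 ID@5 stall=2 (RAW on I2.r1 (WB@7)) EX@8 MEM@9 WB@10
I4 add r4 <- r2,r5: IF@5 ID@8 stall=0 (-) EX@9 MEM@10 WB@11

Answer: 11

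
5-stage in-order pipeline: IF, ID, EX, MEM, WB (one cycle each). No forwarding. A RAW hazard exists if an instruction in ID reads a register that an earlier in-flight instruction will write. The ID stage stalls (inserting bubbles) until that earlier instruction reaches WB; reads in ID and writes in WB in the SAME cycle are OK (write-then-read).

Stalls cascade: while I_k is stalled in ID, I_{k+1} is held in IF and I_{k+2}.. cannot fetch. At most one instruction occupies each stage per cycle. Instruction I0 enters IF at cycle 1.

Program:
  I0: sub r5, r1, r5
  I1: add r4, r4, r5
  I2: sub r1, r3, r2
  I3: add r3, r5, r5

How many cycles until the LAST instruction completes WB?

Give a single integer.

Answer: 10

Derivation:
I0 sub r5 <- r1,r5: IF@1 ID@2 stall=0 (-) EX@3 MEM@4 WB@5
I1 add r4 <- r4,r5: IF@2 ID@3 stall=2 (RAW on I0.r5 (WB@5)) EX@6 MEM@7 WB@8
I2 sub r1 <- r3,r2: IF@3 ID@6 stall=0 (-) EX@7 MEM@8 WB@9
I3 add r3 <- r5,r5: IF@6 ID@7 stall=0 (-) EX@8 MEM@9 WB@10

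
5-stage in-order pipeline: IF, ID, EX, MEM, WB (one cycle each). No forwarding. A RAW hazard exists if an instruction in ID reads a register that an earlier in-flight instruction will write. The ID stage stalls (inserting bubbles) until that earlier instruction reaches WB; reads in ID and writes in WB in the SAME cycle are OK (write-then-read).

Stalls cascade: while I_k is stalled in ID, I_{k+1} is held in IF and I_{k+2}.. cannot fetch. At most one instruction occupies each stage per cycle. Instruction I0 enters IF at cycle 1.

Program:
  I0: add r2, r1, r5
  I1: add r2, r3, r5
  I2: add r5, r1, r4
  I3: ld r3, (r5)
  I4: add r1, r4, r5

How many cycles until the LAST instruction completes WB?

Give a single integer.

I0 add r2 <- r1,r5: IF@1 ID@2 stall=0 (-) EX@3 MEM@4 WB@5
I1 add r2 <- r3,r5: IF@2 ID@3 stall=0 (-) EX@4 MEM@5 WB@6
I2 add r5 <- r1,r4: IF@3 ID@4 stall=0 (-) EX@5 MEM@6 WB@7
I3 ld r3 <- r5: IF@4 ID@5 stall=2 (RAW on I2.r5 (WB@7)) EX@8 MEM@9 WB@10
I4 add r1 <- r4,r5: IF@5 ID@8 stall=0 (-) EX@9 MEM@10 WB@11

Answer: 11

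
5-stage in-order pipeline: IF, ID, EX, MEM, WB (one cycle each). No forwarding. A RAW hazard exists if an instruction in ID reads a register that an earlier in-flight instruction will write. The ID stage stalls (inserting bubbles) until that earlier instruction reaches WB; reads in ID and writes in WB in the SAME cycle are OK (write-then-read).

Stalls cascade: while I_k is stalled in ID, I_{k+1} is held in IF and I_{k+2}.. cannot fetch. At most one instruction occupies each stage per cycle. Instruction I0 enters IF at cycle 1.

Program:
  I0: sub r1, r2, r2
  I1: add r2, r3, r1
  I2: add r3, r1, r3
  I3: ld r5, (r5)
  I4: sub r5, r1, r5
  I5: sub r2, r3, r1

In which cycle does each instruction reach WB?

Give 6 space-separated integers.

Answer: 5 8 9 10 13 14

Derivation:
I0 sub r1 <- r2,r2: IF@1 ID@2 stall=0 (-) EX@3 MEM@4 WB@5
I1 add r2 <- r3,r1: IF@2 ID@3 stall=2 (RAW on I0.r1 (WB@5)) EX@6 MEM@7 WB@8
I2 add r3 <- r1,r3: IF@3 ID@6 stall=0 (-) EX@7 MEM@8 WB@9
I3 ld r5 <- r5: IF@6 ID@7 stall=0 (-) EX@8 MEM@9 WB@10
I4 sub r5 <- r1,r5: IF@7 ID@8 stall=2 (RAW on I3.r5 (WB@10)) EX@11 MEM@12 WB@13
I5 sub r2 <- r3,r1: IF@8 ID@11 stall=0 (-) EX@12 MEM@13 WB@14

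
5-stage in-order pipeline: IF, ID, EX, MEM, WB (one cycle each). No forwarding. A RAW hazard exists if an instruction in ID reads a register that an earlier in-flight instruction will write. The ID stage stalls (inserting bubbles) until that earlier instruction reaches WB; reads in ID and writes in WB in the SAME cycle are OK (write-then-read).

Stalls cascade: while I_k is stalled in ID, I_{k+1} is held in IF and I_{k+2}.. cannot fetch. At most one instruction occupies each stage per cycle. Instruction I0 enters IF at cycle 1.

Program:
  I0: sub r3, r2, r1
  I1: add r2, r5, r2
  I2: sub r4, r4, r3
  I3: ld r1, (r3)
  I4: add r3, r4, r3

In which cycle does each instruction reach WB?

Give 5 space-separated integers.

I0 sub r3 <- r2,r1: IF@1 ID@2 stall=0 (-) EX@3 MEM@4 WB@5
I1 add r2 <- r5,r2: IF@2 ID@3 stall=0 (-) EX@4 MEM@5 WB@6
I2 sub r4 <- r4,r3: IF@3 ID@4 stall=1 (RAW on I0.r3 (WB@5)) EX@6 MEM@7 WB@8
I3 ld r1 <- r3: IF@4 ID@6 stall=0 (-) EX@7 MEM@8 WB@9
I4 add r3 <- r4,r3: IF@6 ID@7 stall=1 (RAW on I2.r4 (WB@8)) EX@9 MEM@10 WB@11

Answer: 5 6 8 9 11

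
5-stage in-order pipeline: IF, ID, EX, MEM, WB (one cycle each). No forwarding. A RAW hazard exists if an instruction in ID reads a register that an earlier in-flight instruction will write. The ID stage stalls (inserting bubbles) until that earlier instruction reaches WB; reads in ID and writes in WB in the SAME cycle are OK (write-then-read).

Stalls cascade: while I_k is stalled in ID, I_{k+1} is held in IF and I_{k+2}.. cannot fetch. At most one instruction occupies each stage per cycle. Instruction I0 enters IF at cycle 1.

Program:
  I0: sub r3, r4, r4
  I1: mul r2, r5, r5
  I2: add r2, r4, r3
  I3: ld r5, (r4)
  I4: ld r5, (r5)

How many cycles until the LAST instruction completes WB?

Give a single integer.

I0 sub r3 <- r4,r4: IF@1 ID@2 stall=0 (-) EX@3 MEM@4 WB@5
I1 mul r2 <- r5,r5: IF@2 ID@3 stall=0 (-) EX@4 MEM@5 WB@6
I2 add r2 <- r4,r3: IF@3 ID@4 stall=1 (RAW on I0.r3 (WB@5)) EX@6 MEM@7 WB@8
I3 ld r5 <- r4: IF@4 ID@6 stall=0 (-) EX@7 MEM@8 WB@9
I4 ld r5 <- r5: IF@6 ID@7 stall=2 (RAW on I3.r5 (WB@9)) EX@10 MEM@11 WB@12

Answer: 12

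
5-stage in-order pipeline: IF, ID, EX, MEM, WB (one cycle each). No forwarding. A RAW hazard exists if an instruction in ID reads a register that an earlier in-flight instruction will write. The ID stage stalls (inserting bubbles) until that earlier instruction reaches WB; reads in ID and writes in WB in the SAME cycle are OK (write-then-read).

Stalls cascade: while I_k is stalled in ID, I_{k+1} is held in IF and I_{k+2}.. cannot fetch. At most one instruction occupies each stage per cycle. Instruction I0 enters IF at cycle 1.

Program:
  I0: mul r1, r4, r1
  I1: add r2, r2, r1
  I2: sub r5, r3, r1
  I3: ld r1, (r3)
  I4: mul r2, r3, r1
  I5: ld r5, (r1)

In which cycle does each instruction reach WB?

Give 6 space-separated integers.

Answer: 5 8 9 10 13 14

Derivation:
I0 mul r1 <- r4,r1: IF@1 ID@2 stall=0 (-) EX@3 MEM@4 WB@5
I1 add r2 <- r2,r1: IF@2 ID@3 stall=2 (RAW on I0.r1 (WB@5)) EX@6 MEM@7 WB@8
I2 sub r5 <- r3,r1: IF@3 ID@6 stall=0 (-) EX@7 MEM@8 WB@9
I3 ld r1 <- r3: IF@6 ID@7 stall=0 (-) EX@8 MEM@9 WB@10
I4 mul r2 <- r3,r1: IF@7 ID@8 stall=2 (RAW on I3.r1 (WB@10)) EX@11 MEM@12 WB@13
I5 ld r5 <- r1: IF@8 ID@11 stall=0 (-) EX@12 MEM@13 WB@14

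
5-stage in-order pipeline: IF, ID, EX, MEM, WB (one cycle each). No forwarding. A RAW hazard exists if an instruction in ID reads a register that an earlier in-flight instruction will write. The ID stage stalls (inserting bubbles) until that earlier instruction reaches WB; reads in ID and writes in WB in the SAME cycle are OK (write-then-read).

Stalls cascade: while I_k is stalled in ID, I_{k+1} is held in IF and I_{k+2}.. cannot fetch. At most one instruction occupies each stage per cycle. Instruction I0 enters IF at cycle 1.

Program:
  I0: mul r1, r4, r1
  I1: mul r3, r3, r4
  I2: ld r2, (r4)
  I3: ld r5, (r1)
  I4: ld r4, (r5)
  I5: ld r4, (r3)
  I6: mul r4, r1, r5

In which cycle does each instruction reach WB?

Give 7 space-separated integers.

Answer: 5 6 7 8 11 12 13

Derivation:
I0 mul r1 <- r4,r1: IF@1 ID@2 stall=0 (-) EX@3 MEM@4 WB@5
I1 mul r3 <- r3,r4: IF@2 ID@3 stall=0 (-) EX@4 MEM@5 WB@6
I2 ld r2 <- r4: IF@3 ID@4 stall=0 (-) EX@5 MEM@6 WB@7
I3 ld r5 <- r1: IF@4 ID@5 stall=0 (-) EX@6 MEM@7 WB@8
I4 ld r4 <- r5: IF@5 ID@6 stall=2 (RAW on I3.r5 (WB@8)) EX@9 MEM@10 WB@11
I5 ld r4 <- r3: IF@6 ID@9 stall=0 (-) EX@10 MEM@11 WB@12
I6 mul r4 <- r1,r5: IF@9 ID@10 stall=0 (-) EX@11 MEM@12 WB@13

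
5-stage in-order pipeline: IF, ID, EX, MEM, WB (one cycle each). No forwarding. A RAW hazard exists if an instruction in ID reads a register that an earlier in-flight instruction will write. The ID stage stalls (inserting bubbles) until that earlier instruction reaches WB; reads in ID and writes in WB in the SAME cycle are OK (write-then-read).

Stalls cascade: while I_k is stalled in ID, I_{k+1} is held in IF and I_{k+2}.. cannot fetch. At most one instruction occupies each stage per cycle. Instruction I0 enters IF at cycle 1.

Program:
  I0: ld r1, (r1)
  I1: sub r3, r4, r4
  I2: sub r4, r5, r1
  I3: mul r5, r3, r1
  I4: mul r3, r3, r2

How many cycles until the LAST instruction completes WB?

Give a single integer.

I0 ld r1 <- r1: IF@1 ID@2 stall=0 (-) EX@3 MEM@4 WB@5
I1 sub r3 <- r4,r4: IF@2 ID@3 stall=0 (-) EX@4 MEM@5 WB@6
I2 sub r4 <- r5,r1: IF@3 ID@4 stall=1 (RAW on I0.r1 (WB@5)) EX@6 MEM@7 WB@8
I3 mul r5 <- r3,r1: IF@4 ID@6 stall=0 (-) EX@7 MEM@8 WB@9
I4 mul r3 <- r3,r2: IF@6 ID@7 stall=0 (-) EX@8 MEM@9 WB@10

Answer: 10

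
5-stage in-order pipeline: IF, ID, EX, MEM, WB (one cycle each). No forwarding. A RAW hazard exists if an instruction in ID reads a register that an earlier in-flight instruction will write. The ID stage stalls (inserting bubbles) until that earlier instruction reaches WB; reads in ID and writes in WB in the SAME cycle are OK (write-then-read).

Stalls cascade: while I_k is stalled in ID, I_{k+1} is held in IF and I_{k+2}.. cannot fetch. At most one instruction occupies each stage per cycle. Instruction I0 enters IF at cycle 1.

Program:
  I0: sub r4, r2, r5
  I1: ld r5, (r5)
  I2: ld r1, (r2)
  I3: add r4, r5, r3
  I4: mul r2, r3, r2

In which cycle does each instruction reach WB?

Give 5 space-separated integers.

Answer: 5 6 7 9 10

Derivation:
I0 sub r4 <- r2,r5: IF@1 ID@2 stall=0 (-) EX@3 MEM@4 WB@5
I1 ld r5 <- r5: IF@2 ID@3 stall=0 (-) EX@4 MEM@5 WB@6
I2 ld r1 <- r2: IF@3 ID@4 stall=0 (-) EX@5 MEM@6 WB@7
I3 add r4 <- r5,r3: IF@4 ID@5 stall=1 (RAW on I1.r5 (WB@6)) EX@7 MEM@8 WB@9
I4 mul r2 <- r3,r2: IF@5 ID@7 stall=0 (-) EX@8 MEM@9 WB@10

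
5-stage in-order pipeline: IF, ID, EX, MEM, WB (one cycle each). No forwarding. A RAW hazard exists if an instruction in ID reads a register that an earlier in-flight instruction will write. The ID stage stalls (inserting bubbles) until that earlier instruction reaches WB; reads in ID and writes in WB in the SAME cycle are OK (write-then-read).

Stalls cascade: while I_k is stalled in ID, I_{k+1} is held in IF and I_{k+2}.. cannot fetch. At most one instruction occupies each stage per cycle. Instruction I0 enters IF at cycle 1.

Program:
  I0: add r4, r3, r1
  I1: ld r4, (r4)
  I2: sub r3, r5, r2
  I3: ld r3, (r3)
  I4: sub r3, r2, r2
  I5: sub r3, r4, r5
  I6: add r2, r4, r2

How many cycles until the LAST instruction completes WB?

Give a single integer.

Answer: 15

Derivation:
I0 add r4 <- r3,r1: IF@1 ID@2 stall=0 (-) EX@3 MEM@4 WB@5
I1 ld r4 <- r4: IF@2 ID@3 stall=2 (RAW on I0.r4 (WB@5)) EX@6 MEM@7 WB@8
I2 sub r3 <- r5,r2: IF@3 ID@6 stall=0 (-) EX@7 MEM@8 WB@9
I3 ld r3 <- r3: IF@6 ID@7 stall=2 (RAW on I2.r3 (WB@9)) EX@10 MEM@11 WB@12
I4 sub r3 <- r2,r2: IF@7 ID@10 stall=0 (-) EX@11 MEM@12 WB@13
I5 sub r3 <- r4,r5: IF@10 ID@11 stall=0 (-) EX@12 MEM@13 WB@14
I6 add r2 <- r4,r2: IF@11 ID@12 stall=0 (-) EX@13 MEM@14 WB@15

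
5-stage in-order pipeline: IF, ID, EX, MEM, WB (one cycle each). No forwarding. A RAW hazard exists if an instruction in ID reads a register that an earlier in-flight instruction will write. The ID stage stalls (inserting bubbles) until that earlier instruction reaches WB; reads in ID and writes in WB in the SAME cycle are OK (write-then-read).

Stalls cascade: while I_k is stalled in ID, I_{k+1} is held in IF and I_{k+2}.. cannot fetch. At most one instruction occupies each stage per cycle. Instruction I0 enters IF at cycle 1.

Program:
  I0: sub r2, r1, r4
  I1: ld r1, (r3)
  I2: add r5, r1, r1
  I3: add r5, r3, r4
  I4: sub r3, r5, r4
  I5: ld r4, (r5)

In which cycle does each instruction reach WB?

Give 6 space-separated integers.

I0 sub r2 <- r1,r4: IF@1 ID@2 stall=0 (-) EX@3 MEM@4 WB@5
I1 ld r1 <- r3: IF@2 ID@3 stall=0 (-) EX@4 MEM@5 WB@6
I2 add r5 <- r1,r1: IF@3 ID@4 stall=2 (RAW on I1.r1 (WB@6)) EX@7 MEM@8 WB@9
I3 add r5 <- r3,r4: IF@4 ID@7 stall=0 (-) EX@8 MEM@9 WB@10
I4 sub r3 <- r5,r4: IF@7 ID@8 stall=2 (RAW on I3.r5 (WB@10)) EX@11 MEM@12 WB@13
I5 ld r4 <- r5: IF@8 ID@11 stall=0 (-) EX@12 MEM@13 WB@14

Answer: 5 6 9 10 13 14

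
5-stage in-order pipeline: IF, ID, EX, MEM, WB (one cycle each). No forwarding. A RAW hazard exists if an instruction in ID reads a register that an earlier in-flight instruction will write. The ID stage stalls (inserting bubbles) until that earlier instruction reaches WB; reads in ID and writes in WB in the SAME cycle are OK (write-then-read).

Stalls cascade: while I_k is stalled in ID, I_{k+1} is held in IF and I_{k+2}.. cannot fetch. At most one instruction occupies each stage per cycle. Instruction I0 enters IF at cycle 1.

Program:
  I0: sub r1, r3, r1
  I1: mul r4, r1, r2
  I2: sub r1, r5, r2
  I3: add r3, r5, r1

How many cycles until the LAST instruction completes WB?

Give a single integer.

Answer: 12

Derivation:
I0 sub r1 <- r3,r1: IF@1 ID@2 stall=0 (-) EX@3 MEM@4 WB@5
I1 mul r4 <- r1,r2: IF@2 ID@3 stall=2 (RAW on I0.r1 (WB@5)) EX@6 MEM@7 WB@8
I2 sub r1 <- r5,r2: IF@3 ID@6 stall=0 (-) EX@7 MEM@8 WB@9
I3 add r3 <- r5,r1: IF@6 ID@7 stall=2 (RAW on I2.r1 (WB@9)) EX@10 MEM@11 WB@12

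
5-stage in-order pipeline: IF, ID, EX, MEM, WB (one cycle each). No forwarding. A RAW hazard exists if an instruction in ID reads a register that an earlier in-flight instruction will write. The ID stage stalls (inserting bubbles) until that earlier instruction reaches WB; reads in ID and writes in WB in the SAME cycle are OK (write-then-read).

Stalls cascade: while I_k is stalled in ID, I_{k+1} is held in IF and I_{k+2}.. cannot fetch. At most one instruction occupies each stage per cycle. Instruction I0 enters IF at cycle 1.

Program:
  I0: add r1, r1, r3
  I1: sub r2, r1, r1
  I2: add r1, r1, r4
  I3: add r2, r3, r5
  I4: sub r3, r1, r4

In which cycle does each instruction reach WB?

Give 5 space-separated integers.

I0 add r1 <- r1,r3: IF@1 ID@2 stall=0 (-) EX@3 MEM@4 WB@5
I1 sub r2 <- r1,r1: IF@2 ID@3 stall=2 (RAW on I0.r1 (WB@5)) EX@6 MEM@7 WB@8
I2 add r1 <- r1,r4: IF@3 ID@6 stall=0 (-) EX@7 MEM@8 WB@9
I3 add r2 <- r3,r5: IF@6 ID@7 stall=0 (-) EX@8 MEM@9 WB@10
I4 sub r3 <- r1,r4: IF@7 ID@8 stall=1 (RAW on I2.r1 (WB@9)) EX@10 MEM@11 WB@12

Answer: 5 8 9 10 12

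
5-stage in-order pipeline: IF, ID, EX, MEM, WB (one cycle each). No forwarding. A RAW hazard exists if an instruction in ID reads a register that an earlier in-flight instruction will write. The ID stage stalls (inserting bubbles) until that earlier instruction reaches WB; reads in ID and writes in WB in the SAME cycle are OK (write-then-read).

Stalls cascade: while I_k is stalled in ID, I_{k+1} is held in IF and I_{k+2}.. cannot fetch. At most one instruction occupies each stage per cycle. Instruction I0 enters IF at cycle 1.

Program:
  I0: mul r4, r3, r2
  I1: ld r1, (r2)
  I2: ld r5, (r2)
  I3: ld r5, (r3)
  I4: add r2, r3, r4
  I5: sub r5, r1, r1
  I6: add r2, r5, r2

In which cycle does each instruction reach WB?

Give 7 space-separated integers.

Answer: 5 6 7 8 9 10 13

Derivation:
I0 mul r4 <- r3,r2: IF@1 ID@2 stall=0 (-) EX@3 MEM@4 WB@5
I1 ld r1 <- r2: IF@2 ID@3 stall=0 (-) EX@4 MEM@5 WB@6
I2 ld r5 <- r2: IF@3 ID@4 stall=0 (-) EX@5 MEM@6 WB@7
I3 ld r5 <- r3: IF@4 ID@5 stall=0 (-) EX@6 MEM@7 WB@8
I4 add r2 <- r3,r4: IF@5 ID@6 stall=0 (-) EX@7 MEM@8 WB@9
I5 sub r5 <- r1,r1: IF@6 ID@7 stall=0 (-) EX@8 MEM@9 WB@10
I6 add r2 <- r5,r2: IF@7 ID@8 stall=2 (RAW on I5.r5 (WB@10)) EX@11 MEM@12 WB@13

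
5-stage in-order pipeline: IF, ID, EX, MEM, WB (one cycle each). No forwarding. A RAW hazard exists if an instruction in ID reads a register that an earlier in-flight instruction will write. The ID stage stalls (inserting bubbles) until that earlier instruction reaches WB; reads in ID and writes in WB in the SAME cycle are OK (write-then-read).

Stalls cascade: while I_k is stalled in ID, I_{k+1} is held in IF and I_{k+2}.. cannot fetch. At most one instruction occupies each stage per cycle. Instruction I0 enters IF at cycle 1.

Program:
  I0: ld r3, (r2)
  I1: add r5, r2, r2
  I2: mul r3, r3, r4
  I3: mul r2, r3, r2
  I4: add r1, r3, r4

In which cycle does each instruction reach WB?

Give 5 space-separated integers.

I0 ld r3 <- r2: IF@1 ID@2 stall=0 (-) EX@3 MEM@4 WB@5
I1 add r5 <- r2,r2: IF@2 ID@3 stall=0 (-) EX@4 MEM@5 WB@6
I2 mul r3 <- r3,r4: IF@3 ID@4 stall=1 (RAW on I0.r3 (WB@5)) EX@6 MEM@7 WB@8
I3 mul r2 <- r3,r2: IF@4 ID@6 stall=2 (RAW on I2.r3 (WB@8)) EX@9 MEM@10 WB@11
I4 add r1 <- r3,r4: IF@6 ID@9 stall=0 (-) EX@10 MEM@11 WB@12

Answer: 5 6 8 11 12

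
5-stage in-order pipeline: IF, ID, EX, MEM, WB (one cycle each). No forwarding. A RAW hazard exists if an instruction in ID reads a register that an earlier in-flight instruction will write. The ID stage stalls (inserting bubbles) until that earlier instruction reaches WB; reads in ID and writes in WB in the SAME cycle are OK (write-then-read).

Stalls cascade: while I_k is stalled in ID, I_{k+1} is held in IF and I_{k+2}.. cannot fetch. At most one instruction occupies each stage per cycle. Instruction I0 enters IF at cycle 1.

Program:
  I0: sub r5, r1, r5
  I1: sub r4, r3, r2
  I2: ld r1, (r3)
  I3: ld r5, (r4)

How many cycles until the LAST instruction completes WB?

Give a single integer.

Answer: 9

Derivation:
I0 sub r5 <- r1,r5: IF@1 ID@2 stall=0 (-) EX@3 MEM@4 WB@5
I1 sub r4 <- r3,r2: IF@2 ID@3 stall=0 (-) EX@4 MEM@5 WB@6
I2 ld r1 <- r3: IF@3 ID@4 stall=0 (-) EX@5 MEM@6 WB@7
I3 ld r5 <- r4: IF@4 ID@5 stall=1 (RAW on I1.r4 (WB@6)) EX@7 MEM@8 WB@9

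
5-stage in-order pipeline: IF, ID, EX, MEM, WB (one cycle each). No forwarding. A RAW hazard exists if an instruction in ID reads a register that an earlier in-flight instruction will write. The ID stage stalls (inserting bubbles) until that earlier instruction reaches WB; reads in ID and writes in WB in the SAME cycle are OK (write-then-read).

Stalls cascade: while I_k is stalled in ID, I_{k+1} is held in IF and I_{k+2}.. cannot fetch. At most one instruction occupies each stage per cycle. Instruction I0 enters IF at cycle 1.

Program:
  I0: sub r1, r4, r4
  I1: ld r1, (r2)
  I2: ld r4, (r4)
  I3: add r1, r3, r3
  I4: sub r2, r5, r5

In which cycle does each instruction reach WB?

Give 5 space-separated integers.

I0 sub r1 <- r4,r4: IF@1 ID@2 stall=0 (-) EX@3 MEM@4 WB@5
I1 ld r1 <- r2: IF@2 ID@3 stall=0 (-) EX@4 MEM@5 WB@6
I2 ld r4 <- r4: IF@3 ID@4 stall=0 (-) EX@5 MEM@6 WB@7
I3 add r1 <- r3,r3: IF@4 ID@5 stall=0 (-) EX@6 MEM@7 WB@8
I4 sub r2 <- r5,r5: IF@5 ID@6 stall=0 (-) EX@7 MEM@8 WB@9

Answer: 5 6 7 8 9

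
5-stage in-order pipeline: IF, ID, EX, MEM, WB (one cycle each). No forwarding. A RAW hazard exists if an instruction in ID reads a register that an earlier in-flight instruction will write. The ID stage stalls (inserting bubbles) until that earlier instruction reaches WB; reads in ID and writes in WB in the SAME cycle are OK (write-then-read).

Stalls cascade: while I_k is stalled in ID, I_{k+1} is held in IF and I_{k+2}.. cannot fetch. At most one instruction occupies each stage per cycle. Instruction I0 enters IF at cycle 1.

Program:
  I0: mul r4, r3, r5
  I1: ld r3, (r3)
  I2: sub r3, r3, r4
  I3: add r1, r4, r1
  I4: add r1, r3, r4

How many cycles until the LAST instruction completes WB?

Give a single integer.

Answer: 12

Derivation:
I0 mul r4 <- r3,r5: IF@1 ID@2 stall=0 (-) EX@3 MEM@4 WB@5
I1 ld r3 <- r3: IF@2 ID@3 stall=0 (-) EX@4 MEM@5 WB@6
I2 sub r3 <- r3,r4: IF@3 ID@4 stall=2 (RAW on I1.r3 (WB@6)) EX@7 MEM@8 WB@9
I3 add r1 <- r4,r1: IF@4 ID@7 stall=0 (-) EX@8 MEM@9 WB@10
I4 add r1 <- r3,r4: IF@7 ID@8 stall=1 (RAW on I2.r3 (WB@9)) EX@10 MEM@11 WB@12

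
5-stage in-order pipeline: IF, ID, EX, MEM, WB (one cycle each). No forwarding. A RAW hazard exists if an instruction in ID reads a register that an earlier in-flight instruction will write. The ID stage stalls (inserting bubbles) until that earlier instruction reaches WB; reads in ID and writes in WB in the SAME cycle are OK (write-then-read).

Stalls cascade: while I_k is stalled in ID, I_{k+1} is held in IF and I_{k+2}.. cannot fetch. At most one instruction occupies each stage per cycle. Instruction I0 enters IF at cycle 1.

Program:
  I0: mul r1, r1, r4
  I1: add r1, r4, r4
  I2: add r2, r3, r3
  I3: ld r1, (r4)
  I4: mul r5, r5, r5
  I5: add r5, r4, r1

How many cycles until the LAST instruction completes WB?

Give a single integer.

Answer: 11

Derivation:
I0 mul r1 <- r1,r4: IF@1 ID@2 stall=0 (-) EX@3 MEM@4 WB@5
I1 add r1 <- r4,r4: IF@2 ID@3 stall=0 (-) EX@4 MEM@5 WB@6
I2 add r2 <- r3,r3: IF@3 ID@4 stall=0 (-) EX@5 MEM@6 WB@7
I3 ld r1 <- r4: IF@4 ID@5 stall=0 (-) EX@6 MEM@7 WB@8
I4 mul r5 <- r5,r5: IF@5 ID@6 stall=0 (-) EX@7 MEM@8 WB@9
I5 add r5 <- r4,r1: IF@6 ID@7 stall=1 (RAW on I3.r1 (WB@8)) EX@9 MEM@10 WB@11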